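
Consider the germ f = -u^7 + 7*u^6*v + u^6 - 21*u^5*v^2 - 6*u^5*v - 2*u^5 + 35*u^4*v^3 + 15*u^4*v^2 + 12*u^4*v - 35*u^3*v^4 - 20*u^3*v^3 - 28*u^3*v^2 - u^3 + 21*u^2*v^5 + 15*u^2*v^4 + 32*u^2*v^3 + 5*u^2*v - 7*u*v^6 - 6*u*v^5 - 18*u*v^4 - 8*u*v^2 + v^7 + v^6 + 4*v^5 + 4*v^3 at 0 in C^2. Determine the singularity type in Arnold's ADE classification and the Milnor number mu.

Type D_{7}, Milnor number mu = 7.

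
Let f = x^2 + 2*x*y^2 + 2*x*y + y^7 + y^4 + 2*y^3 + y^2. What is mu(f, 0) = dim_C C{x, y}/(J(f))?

The Hessian of f at 0 has rank 1. Corank 1: A-series; mu = 6 gives A_6.

6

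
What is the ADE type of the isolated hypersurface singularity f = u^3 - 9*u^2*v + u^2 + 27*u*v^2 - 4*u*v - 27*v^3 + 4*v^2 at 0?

The Hessian of f at 0 is [[2, -4], [-4, 8]] with rank 1, so corank 1. A Groebner basis of the Jacobian ideal J(f) in C{u,v} is {v^2, u - 2*v}; counting standard monomials gives mu = 2. Corank 1: A-series; mu = 2 gives A_2.

A2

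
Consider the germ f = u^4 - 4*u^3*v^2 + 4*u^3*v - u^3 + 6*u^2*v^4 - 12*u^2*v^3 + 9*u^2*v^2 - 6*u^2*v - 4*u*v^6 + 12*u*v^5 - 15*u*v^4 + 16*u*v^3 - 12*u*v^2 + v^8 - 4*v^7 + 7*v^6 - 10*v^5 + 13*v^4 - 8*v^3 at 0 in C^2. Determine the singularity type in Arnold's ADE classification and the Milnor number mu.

Type E6, Milnor number mu = 6.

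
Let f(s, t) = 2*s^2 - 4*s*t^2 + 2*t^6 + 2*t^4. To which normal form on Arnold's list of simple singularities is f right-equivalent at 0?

The Hessian of f at 0 has rank 1. Corank 1: A-series; mu = 5 gives A_5.

A5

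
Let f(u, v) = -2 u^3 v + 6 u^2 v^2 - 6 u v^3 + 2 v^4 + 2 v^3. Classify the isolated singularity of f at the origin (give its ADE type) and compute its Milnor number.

The Hessian of f at 0 is [[0, 0], [0, 0]] with rank 0, so corank 2. A Groebner basis of the Jacobian ideal J(f) in C{u,v} is {u^3 - 3*u*v^2 - 3*v^2, u^2*v - 2*u*v^2, v^3}; counting standard monomials gives mu = 7. Corank 2; j^3 = 2*v^3 is a perfect cube, so E-series; the 4-jet and mu = 7 give E_7.

Type E7, Milnor number mu = 7.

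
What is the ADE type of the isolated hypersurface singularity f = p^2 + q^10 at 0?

The Hessian of f at 0 has rank 1. Corank 1: A-series; mu = 9 gives A_9.

A_{9}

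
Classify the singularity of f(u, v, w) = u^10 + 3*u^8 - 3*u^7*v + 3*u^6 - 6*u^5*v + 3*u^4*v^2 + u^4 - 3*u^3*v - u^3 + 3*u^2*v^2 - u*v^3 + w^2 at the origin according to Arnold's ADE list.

The Hessian of f at 0 has rank 1. Corank 2; j^3 = -u^3 is a perfect cube, so E-series; the 4-jet and mu = 7 give E_7.

E7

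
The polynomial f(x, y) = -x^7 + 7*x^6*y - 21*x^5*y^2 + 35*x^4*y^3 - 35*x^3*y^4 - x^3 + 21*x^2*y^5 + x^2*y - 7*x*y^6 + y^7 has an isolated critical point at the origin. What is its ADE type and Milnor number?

Type D8, Milnor number mu = 8.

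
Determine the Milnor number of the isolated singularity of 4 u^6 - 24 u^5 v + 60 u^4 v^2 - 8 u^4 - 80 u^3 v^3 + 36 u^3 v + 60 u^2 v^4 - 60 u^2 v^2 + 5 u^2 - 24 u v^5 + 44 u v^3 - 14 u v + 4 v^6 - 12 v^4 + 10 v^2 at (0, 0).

1

The Hessian of f at 0 has rank 2. Corank 0: nondegenerate Morse point, so A_1.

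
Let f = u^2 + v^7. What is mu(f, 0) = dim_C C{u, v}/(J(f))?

6

The Hessian of f at 0 is [[2, 0], [0, 0]] with rank 1, so corank 1. A Groebner basis of the Jacobian ideal J(f) in C{u,v} is {v^6, u}; counting standard monomials gives mu = 6. Corank 1: A-series; mu = 6 gives A_6.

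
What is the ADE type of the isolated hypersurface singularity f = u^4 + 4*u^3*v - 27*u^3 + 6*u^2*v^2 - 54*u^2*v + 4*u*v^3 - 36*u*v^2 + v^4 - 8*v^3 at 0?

E_6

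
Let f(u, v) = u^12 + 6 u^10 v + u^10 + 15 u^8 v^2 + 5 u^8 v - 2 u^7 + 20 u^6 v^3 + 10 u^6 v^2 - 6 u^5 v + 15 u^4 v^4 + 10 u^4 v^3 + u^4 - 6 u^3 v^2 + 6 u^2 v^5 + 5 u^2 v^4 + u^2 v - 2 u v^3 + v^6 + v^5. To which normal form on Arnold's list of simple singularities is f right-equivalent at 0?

The Hessian of f at 0 has rank 0. Corank 2; j^3 = u^2*v has shape L^2 M (L != M), so D-series; mu = 7 gives D_7.

D_7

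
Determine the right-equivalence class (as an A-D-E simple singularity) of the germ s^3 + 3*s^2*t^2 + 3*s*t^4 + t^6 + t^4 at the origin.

E_{6}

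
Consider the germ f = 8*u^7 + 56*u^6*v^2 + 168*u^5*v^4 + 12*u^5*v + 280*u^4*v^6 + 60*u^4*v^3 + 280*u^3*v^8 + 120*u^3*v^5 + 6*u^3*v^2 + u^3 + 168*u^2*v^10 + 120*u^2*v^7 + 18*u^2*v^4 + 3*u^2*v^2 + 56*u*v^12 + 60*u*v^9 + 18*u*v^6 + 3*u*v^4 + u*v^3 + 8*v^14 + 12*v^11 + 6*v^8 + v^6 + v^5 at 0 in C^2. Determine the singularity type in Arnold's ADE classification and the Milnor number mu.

The Hessian of f at 0 has rank 0. Corank 2; j^3 = u^3 is a perfect cube, so E-series; the 4-jet and mu = 7 give E_7.

Type E7, Milnor number mu = 7.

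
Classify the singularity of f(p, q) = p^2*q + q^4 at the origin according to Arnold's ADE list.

D_{5}

The Hessian of f at 0 is [[0, 0], [0, 0]] with rank 0, so corank 2. A Groebner basis of the Jacobian ideal J(f) in C{p,q} is {p^3, p^2/4 + q^3, p*q}; counting standard monomials gives mu = 5. Corank 2; j^3 = p^2*q has shape L^2 M (L != M), so D-series; mu = 5 gives D_5.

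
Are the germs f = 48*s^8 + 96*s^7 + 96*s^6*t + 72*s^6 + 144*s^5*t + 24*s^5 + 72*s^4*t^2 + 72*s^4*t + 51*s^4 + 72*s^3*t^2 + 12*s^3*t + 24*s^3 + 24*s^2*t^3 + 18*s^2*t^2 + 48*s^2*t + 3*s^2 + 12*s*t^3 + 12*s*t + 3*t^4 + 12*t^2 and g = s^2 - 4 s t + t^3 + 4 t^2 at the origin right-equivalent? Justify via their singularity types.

No.

The Hessian of f at 0 has rank 1. Corank 1: A-series; mu = 3 gives A_3. The Hessian of g at 0 has rank 1. Corank 1: A-series; mu = 2 gives A_2. f is A_3 but g is A_2, hence not right-equivalent.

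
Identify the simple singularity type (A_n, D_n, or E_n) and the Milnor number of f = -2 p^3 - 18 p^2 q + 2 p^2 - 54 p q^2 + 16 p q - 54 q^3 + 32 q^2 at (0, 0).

Type A_{2}, Milnor number mu = 2.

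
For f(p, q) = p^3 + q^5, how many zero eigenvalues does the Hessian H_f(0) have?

2

The Hessian at 0 is [[0, 0], [0, 0]] of rank 0; hence corank 2.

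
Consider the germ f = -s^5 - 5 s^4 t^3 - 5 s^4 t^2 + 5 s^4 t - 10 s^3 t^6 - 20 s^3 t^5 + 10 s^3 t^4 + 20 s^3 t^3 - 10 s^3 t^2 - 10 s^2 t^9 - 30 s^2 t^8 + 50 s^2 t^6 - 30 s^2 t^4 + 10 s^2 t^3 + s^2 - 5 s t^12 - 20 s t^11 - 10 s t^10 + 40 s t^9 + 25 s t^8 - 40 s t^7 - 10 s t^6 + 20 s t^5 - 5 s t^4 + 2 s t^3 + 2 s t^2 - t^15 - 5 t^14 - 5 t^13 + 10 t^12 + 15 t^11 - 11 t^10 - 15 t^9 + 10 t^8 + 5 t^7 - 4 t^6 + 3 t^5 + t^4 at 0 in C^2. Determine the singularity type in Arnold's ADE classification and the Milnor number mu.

Type A_{4}, Milnor number mu = 4.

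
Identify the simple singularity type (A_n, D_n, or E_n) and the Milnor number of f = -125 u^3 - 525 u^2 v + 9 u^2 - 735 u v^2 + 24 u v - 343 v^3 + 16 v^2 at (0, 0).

The Hessian of f at 0 has rank 1. Corank 1: A-series; mu = 2 gives A_2.

Type A_{2}, Milnor number mu = 2.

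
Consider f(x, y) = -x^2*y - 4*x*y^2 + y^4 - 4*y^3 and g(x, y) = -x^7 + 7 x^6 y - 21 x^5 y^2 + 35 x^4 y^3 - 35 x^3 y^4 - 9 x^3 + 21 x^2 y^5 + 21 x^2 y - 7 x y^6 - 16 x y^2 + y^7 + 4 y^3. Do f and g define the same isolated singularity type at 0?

No.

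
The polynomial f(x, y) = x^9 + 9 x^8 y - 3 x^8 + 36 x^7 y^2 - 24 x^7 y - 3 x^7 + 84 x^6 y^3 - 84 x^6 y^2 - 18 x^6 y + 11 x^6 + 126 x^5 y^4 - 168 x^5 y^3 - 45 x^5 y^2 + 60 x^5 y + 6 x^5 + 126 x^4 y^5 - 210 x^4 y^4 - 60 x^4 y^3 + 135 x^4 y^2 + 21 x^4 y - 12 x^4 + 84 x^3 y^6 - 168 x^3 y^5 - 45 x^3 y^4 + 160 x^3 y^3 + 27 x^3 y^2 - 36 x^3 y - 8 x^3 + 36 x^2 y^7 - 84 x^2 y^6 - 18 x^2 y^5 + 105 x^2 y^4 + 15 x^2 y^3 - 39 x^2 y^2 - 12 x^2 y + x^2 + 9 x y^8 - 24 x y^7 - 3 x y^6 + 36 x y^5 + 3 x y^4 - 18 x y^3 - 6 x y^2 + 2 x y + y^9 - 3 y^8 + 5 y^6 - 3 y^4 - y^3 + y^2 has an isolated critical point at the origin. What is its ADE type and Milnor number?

Type A_2, Milnor number mu = 2.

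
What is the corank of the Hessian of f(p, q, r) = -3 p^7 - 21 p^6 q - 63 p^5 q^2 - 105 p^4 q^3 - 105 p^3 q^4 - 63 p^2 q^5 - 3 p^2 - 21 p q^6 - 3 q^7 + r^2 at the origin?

The Hessian at 0 is [[-6, 0, 0], [0, 0, 0], [0, 0, 2]] of rank 2; hence corank 1.

1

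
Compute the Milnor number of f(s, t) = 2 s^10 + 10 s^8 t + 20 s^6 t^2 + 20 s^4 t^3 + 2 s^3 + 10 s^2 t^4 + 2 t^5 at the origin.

The Hessian of f at 0 is [[0, 0], [0, 0]] with rank 0, so corank 2. A Groebner basis of the Jacobian ideal J(f) in C{s,t} is {t^4, s^2}; counting standard monomials gives mu = 8. Corank 2; j^3 = 2*s^3 is a perfect cube, so E-series; the 5-jet and mu = 8 give E_8.

8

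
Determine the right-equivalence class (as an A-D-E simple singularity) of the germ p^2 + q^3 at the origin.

A2

The Hessian of f at 0 has rank 1. Corank 1: A-series; mu = 2 gives A_2.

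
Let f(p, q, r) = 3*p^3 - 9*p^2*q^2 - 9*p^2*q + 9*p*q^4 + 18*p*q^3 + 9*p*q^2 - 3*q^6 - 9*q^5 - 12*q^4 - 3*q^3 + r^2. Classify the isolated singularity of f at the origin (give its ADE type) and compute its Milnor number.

The Hessian of f at 0 has rank 1. Corank 2; j^3 = 3*(p - q)^3 is a perfect cube, so E-series; the 4-jet and mu = 6 give E_6.

Type E_{6}, Milnor number mu = 6.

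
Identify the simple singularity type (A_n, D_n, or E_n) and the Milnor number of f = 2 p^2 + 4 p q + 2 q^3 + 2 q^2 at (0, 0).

Type A_{2}, Milnor number mu = 2.

The Hessian of f at 0 is [[4, 4], [4, 4]] with rank 1, so corank 1. A Groebner basis of the Jacobian ideal J(f) in C{p,q} is {q^2, p + q}; counting standard monomials gives mu = 2. Corank 1: A-series; mu = 2 gives A_2.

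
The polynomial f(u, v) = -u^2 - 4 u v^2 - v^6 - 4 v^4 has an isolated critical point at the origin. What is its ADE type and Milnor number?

Type A_{5}, Milnor number mu = 5.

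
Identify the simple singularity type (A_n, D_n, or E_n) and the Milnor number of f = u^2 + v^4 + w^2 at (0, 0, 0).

The Hessian of f at 0 is [[2, 0, 0], [0, 0, 0], [0, 0, 2]] with rank 2, so corank 1. A Groebner basis of the Jacobian ideal J(f) in C{u,v,w} is {v^3, u, w}; counting standard monomials gives mu = 3. Corank 1: A-series; mu = 3 gives A_3.

Type A3, Milnor number mu = 3.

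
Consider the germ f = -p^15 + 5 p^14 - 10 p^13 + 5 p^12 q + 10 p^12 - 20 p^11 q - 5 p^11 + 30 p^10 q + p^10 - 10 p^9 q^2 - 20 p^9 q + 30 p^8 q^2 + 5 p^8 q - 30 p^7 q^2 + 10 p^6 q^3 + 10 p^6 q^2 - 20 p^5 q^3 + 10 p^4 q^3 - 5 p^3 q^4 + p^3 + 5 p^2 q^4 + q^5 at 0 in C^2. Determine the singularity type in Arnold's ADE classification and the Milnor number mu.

The Hessian of f at 0 has rank 0. Corank 2; j^3 = p^3 is a perfect cube, so E-series; the 5-jet and mu = 8 give E_8.

Type E_{8}, Milnor number mu = 8.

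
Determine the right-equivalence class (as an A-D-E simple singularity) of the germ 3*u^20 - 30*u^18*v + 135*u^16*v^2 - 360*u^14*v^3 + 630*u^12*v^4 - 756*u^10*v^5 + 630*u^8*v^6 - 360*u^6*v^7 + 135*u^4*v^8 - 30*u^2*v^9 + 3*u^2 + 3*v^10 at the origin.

The Hessian of f at 0 has rank 1. Corank 1: A-series; mu = 9 gives A_9.

A_9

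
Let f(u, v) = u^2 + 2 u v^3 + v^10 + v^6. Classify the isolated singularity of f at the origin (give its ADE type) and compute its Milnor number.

The Hessian of f at 0 is [[2, 0], [0, 0]] with rank 1, so corank 1. A Groebner basis of the Jacobian ideal J(f) in C{u,v} is {u^3, u + v^3}; counting standard monomials gives mu = 9. Corank 1: A-series; mu = 9 gives A_9.

Type A_9, Milnor number mu = 9.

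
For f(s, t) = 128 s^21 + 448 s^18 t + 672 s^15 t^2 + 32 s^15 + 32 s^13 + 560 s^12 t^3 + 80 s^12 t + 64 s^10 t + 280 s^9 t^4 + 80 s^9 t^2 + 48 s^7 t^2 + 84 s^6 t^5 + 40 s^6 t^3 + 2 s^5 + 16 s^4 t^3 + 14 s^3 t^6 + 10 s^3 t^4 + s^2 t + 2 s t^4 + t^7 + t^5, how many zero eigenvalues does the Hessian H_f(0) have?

2

Hessian at 0 has rank 0.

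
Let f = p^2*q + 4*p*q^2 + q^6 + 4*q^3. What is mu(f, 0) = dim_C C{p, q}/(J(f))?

7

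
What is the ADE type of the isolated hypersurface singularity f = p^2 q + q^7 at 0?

D8

The Hessian of f at 0 is [[0, 0], [0, 0]] with rank 0, so corank 2. A Groebner basis of the Jacobian ideal J(f) in C{p,q} is {p^2/7 + q^6, p^3, p*q}; counting standard monomials gives mu = 8. Corank 2; j^3 = p^2*q has shape L^2 M (L != M), so D-series; mu = 8 gives D_8.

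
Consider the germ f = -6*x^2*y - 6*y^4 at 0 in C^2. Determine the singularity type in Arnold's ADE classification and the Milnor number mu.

The Hessian of f at 0 has rank 0. Corank 2; j^3 = -6*x^2*y has shape L^2 M (L != M), so D-series; mu = 5 gives D_5.

Type D_{5}, Milnor number mu = 5.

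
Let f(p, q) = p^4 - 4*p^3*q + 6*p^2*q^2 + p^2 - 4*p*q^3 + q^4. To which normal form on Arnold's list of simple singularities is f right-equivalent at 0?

A_{3}

The Hessian of f at 0 has rank 1. Corank 1: A-series; mu = 3 gives A_3.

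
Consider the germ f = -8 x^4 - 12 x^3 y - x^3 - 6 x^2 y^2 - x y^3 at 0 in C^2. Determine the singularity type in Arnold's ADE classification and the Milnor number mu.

The Hessian of f at 0 has rank 0. Corank 2; j^3 = -x^3 is a perfect cube, so E-series; the 4-jet and mu = 7 give E_7.

Type E7, Milnor number mu = 7.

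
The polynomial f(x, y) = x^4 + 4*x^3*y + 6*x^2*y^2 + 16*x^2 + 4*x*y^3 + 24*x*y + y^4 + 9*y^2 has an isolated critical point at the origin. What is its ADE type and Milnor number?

Type A3, Milnor number mu = 3.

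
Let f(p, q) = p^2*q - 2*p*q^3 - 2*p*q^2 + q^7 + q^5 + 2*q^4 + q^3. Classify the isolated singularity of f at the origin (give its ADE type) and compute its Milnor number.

The Hessian of f at 0 has rank 0. Corank 2; j^3 = q*(p - q)^2 has shape L^2 M (L != M), so D-series; mu = 8 gives D_8.

Type D8, Milnor number mu = 8.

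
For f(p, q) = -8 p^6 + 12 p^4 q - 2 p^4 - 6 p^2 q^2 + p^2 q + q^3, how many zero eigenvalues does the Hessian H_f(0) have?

The Hessian at 0 is [[0, 0], [0, 0]] of rank 0; hence corank 2.

2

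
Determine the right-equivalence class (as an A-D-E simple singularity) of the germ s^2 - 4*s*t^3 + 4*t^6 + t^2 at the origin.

A1

The Hessian of f at 0 is [[2, 0], [0, 2]] with rank 2, so corank 0. A Groebner basis of the Jacobian ideal J(f) in C{s,t} is {s, t}; counting standard monomials gives mu = 1. Corank 0: nondegenerate Morse point, so A_1.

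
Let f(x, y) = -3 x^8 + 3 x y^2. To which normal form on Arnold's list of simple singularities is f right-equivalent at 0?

D9

The Hessian of f at 0 has rank 0. Corank 2; j^3 = 3*x*y^2 has shape L^2 M (L != M), so D-series; mu = 9 gives D_9.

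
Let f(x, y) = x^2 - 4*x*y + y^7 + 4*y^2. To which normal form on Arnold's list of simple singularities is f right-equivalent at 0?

The Hessian of f at 0 is [[2, -4], [-4, 8]] with rank 1, so corank 1. A Groebner basis of the Jacobian ideal J(f) in C{x,y} is {y^6, x - 2*y}; counting standard monomials gives mu = 6. Corank 1: A-series; mu = 6 gives A_6.

A6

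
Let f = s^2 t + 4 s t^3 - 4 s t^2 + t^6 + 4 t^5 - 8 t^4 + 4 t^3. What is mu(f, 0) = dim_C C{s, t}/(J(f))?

The Hessian of f at 0 is [[0, 0], [0, 0]] with rank 0, so corank 2. A Groebner basis of the Jacobian ideal J(f) in C{s,t} is {s^3 + 4*s^2 - 4*s*t^2 - 16*s*t + 16*t^2, s^2*t + 2*s^2/3 - 8*s*t^2/3 - 10*s*t/3 + 4*t^2, s*t/2 + t^3 - t^2}; counting standard monomials gives mu = 7. Corank 2; j^3 = t*(s - 2*t)^2 has shape L^2 M (L != M), so D-series; mu = 7 gives D_7.

7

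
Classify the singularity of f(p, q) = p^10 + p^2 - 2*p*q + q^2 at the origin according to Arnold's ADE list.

A9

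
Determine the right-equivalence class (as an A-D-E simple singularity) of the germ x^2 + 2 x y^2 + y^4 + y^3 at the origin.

A2

The Hessian of f at 0 is [[2, 0], [0, 0]] with rank 1, so corank 1. A Groebner basis of the Jacobian ideal J(f) in C{x,y} is {y^2, x}; counting standard monomials gives mu = 2. Corank 1: A-series; mu = 2 gives A_2.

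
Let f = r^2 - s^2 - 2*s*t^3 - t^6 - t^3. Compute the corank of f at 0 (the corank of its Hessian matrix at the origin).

1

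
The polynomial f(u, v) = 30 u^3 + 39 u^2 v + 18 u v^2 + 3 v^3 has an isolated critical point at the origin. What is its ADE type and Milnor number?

Type D4, Milnor number mu = 4.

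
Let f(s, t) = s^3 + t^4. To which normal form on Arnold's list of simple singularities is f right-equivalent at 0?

The Hessian of f at 0 is [[0, 0], [0, 0]] with rank 0, so corank 2. A Groebner basis of the Jacobian ideal J(f) in C{s,t} is {t^3, s^2}; counting standard monomials gives mu = 6. Corank 2; j^3 = s^3 is a perfect cube, so E-series; the 4-jet and mu = 6 give E_6.

E_6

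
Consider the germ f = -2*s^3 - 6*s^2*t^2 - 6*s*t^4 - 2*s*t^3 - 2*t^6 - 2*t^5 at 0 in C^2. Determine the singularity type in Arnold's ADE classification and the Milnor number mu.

Type E_7, Milnor number mu = 7.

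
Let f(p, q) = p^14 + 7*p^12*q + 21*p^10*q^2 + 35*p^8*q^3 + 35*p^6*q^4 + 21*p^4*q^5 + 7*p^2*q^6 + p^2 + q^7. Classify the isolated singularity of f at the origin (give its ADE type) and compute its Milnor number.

Type A_{6}, Milnor number mu = 6.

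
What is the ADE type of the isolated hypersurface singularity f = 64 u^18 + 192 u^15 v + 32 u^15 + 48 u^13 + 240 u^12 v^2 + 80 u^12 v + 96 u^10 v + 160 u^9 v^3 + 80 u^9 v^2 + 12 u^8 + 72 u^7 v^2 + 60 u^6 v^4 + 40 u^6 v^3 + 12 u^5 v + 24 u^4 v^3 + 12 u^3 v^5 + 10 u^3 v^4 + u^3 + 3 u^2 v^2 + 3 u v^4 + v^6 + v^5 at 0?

E8

The Hessian of f at 0 has rank 0. Corank 2; j^3 = u^3 is a perfect cube, so E-series; the 5-jet and mu = 8 give E_8.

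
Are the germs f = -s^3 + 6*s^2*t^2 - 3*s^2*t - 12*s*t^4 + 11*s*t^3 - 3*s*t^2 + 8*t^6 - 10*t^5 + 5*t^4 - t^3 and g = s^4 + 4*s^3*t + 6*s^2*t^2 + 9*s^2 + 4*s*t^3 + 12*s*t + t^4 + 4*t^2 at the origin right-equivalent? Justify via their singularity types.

The Hessian of f at 0 has rank 0. Corank 2; j^3 = -(s + t)^3 is a perfect cube, so E-series; the 4-jet and mu = 7 give E_7. The Hessian of g at 0 has rank 1. Corank 1: A-series; mu = 3 gives A_3. f is E_7 but g is A_3, hence not right-equivalent.

No.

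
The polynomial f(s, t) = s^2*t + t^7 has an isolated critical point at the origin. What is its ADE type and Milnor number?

The Hessian of f at 0 is [[0, 0], [0, 0]] with rank 0, so corank 2. A Groebner basis of the Jacobian ideal J(f) in C{s,t} is {s^2/7 + t^6, s^3, s*t}; counting standard monomials gives mu = 8. Corank 2; j^3 = s^2*t has shape L^2 M (L != M), so D-series; mu = 8 gives D_8.

Type D_{8}, Milnor number mu = 8.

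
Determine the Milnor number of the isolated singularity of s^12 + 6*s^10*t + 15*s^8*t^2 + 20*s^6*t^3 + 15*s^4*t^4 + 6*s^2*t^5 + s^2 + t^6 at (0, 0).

5

The Hessian of f at 0 has rank 1. Corank 1: A-series; mu = 5 gives A_5.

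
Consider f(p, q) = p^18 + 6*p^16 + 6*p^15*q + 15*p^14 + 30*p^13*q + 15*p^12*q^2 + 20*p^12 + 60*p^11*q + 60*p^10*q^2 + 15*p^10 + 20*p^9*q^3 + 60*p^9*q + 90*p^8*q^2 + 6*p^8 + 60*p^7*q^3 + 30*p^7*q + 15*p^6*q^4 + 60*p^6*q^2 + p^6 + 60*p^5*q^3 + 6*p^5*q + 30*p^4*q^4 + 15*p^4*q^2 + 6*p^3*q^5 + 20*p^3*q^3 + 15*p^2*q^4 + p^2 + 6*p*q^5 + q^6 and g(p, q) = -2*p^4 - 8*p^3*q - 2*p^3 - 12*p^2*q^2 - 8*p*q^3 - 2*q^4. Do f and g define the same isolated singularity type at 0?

The Hessian of f at 0 is [[2, 0], [0, 0]] with rank 1, so corank 1. A Groebner basis of the Jacobian ideal J(f) in C{p,q} is {q^5, p}; counting standard monomials gives mu = 5. Corank 1: A-series; mu = 5 gives A_5. The Hessian of g at 0 is [[0, 0], [0, 0]] with rank 0, so corank 2. A Groebner basis of the Jacobian ideal J(g) in C{p,q} is {q^4, p*q^2 + q^3/3, p^2}; counting standard monomials gives mu = 6. Corank 2; j^3 = -2*p^3 is a perfect cube, so E-series; the 4-jet and mu = 6 give E_6. f is A_5 but g is E_6, hence not right-equivalent.

No.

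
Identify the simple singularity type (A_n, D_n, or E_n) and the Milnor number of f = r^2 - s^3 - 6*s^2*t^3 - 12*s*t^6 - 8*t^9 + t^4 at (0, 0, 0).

Type E6, Milnor number mu = 6.

The Hessian of f at 0 has rank 1. Corank 2; j^3 = -s^3 is a perfect cube, so E-series; the 4-jet and mu = 6 give E_6.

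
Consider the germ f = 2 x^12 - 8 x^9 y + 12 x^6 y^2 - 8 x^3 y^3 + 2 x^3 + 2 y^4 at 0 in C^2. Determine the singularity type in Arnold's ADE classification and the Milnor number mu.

Type E_{6}, Milnor number mu = 6.

The Hessian of f at 0 has rank 0. Corank 2; j^3 = 2*x^3 is a perfect cube, so E-series; the 4-jet and mu = 6 give E_6.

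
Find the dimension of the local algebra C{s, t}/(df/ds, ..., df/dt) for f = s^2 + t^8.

The Hessian of f at 0 has rank 1. Corank 1: A-series; mu = 7 gives A_7.

7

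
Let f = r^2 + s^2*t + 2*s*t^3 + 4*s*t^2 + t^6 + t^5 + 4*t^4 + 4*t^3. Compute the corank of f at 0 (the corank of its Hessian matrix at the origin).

2

Hessian at 0 has rank 1.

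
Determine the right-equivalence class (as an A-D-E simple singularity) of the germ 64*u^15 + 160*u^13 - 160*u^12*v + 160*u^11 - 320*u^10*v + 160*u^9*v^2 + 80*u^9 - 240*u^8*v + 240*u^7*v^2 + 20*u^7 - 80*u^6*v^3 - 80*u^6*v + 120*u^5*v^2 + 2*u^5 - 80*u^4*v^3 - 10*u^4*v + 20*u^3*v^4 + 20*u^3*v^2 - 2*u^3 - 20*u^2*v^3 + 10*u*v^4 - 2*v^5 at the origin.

E_8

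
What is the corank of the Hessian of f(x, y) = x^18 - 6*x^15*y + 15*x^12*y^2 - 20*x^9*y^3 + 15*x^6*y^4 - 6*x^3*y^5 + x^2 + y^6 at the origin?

1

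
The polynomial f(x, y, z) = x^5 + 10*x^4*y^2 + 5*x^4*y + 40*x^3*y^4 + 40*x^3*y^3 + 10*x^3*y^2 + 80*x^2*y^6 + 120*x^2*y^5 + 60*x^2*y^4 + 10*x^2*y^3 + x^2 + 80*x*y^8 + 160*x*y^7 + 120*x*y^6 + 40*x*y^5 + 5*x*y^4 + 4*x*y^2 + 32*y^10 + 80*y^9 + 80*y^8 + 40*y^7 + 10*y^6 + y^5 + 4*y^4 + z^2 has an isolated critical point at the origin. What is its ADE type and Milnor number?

Type A_4, Milnor number mu = 4.

The Hessian of f at 0 has rank 2. Corank 1: A-series; mu = 4 gives A_4.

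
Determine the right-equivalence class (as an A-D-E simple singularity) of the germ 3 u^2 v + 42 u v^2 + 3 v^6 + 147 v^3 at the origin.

The Hessian of f at 0 has rank 0. Corank 2; j^3 = 3*v*(u + 7*v)^2 has shape L^2 M (L != M), so D-series; mu = 7 gives D_7.

D_{7}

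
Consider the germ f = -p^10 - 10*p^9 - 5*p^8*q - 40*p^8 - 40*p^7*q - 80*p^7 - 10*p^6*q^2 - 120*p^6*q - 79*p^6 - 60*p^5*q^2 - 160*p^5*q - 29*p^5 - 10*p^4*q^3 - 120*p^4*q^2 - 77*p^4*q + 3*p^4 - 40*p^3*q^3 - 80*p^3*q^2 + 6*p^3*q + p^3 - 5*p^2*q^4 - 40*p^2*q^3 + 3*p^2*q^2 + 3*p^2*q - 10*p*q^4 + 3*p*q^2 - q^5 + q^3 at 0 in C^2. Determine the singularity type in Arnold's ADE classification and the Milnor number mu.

Type E8, Milnor number mu = 8.

The Hessian of f at 0 is [[0, 0], [0, 0]] with rank 0, so corank 2. A Groebner basis of the Jacobian ideal J(f) in C{p,q} is {-7*p^2/12 + p*q^3 - 7*p*q^2/6 - 7*p*q/6 - 7*q^3/6 - 7*q^2/12, 2*p^2/3 + 4*p*q^2/3 + 4*p*q/3 + q^4 + 4*q^3/3 + 2*q^2/3, p^3 + p^2/2 - 2*p*q^2 + p*q - q^3 + q^2/2, p^2*q - p^2/6 + 5*p*q^2/3 - p*q/3 + 2*q^3/3 - q^2/6}; counting standard monomials gives mu = 8. Corank 2; j^3 = (p + q)^3 is a perfect cube, so E-series; the 5-jet and mu = 8 give E_8.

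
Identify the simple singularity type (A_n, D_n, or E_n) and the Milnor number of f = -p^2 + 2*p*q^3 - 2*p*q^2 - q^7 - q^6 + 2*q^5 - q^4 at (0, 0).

Type A_{6}, Milnor number mu = 6.

The Hessian of f at 0 has rank 1. Corank 1: A-series; mu = 6 gives A_6.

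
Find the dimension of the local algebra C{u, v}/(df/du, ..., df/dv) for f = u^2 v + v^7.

The Hessian of f at 0 is [[0, 0], [0, 0]] with rank 0, so corank 2. A Groebner basis of the Jacobian ideal J(f) in C{u,v} is {u^2/7 + v^6, u^3, u*v}; counting standard monomials gives mu = 8. Corank 2; j^3 = u^2*v has shape L^2 M (L != M), so D-series; mu = 8 gives D_8.

8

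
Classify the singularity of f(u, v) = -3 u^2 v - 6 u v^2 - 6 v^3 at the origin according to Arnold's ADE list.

The Hessian of f at 0 has rank 0. Corank 2; j^3 = -3*v*(u^2 + 2*u*v + 2*v^2) splits into three distinct lines over C (the quadratic factor has nonzero discriminant), so D_4.

D_{4}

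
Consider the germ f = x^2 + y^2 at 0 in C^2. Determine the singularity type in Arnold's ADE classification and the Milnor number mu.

The Hessian of f at 0 has rank 2. Corank 0: nondegenerate Morse point, so A_1.

Type A_{1}, Milnor number mu = 1.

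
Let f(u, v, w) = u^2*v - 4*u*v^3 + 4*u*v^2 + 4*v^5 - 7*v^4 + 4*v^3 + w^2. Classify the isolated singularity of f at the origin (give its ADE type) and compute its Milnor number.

The Hessian of f at 0 has rank 1. Corank 2; j^3 = v*(u + 2*v)^2 has shape L^2 M (L != M), so D-series; mu = 5 gives D_5.

Type D5, Milnor number mu = 5.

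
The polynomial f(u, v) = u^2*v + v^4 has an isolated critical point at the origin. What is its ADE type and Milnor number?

Type D_5, Milnor number mu = 5.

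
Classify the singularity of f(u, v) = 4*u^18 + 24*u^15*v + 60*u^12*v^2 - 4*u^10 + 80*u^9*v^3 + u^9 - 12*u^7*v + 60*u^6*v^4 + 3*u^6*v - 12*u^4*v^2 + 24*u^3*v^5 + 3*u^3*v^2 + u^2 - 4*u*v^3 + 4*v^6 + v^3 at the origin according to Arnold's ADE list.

The Hessian of f at 0 is [[2, 0], [0, 0]] with rank 1, so corank 1. A Groebner basis of the Jacobian ideal J(f) in C{u,v} is {v^2, u}; counting standard monomials gives mu = 2. Corank 1: A-series; mu = 2 gives A_2.

A_{2}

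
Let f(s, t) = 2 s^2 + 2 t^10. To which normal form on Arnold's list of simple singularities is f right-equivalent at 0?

The Hessian of f at 0 has rank 1. Corank 1: A-series; mu = 9 gives A_9.

A_{9}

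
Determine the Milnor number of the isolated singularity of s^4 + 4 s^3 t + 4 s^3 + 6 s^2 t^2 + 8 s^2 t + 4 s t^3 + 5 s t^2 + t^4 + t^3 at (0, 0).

The Hessian of f at 0 has rank 0. Corank 2; j^3 = (s + t)*(2*s + t)^2 has shape L^2 M (L != M), so D-series; mu = 5 gives D_5.

5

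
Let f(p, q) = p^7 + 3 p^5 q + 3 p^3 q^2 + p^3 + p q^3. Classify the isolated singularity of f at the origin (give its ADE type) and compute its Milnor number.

The Hessian of f at 0 is [[0, 0], [0, 0]] with rank 0, so corank 2. A Groebner basis of the Jacobian ideal J(f) in C{p,q} is {p^3, p*q^2, 3*p^2 + q^3}; counting standard monomials gives mu = 7. Corank 2; j^3 = p^3 is a perfect cube, so E-series; the 4-jet and mu = 7 give E_7.

Type E_{7}, Milnor number mu = 7.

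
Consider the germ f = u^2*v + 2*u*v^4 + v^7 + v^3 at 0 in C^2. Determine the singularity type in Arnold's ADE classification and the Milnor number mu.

The Hessian of f at 0 has rank 0. Corank 2; j^3 = v*(u^2 + v^2) splits into three distinct lines over C (the quadratic factor has nonzero discriminant), so D_4.

Type D_{4}, Milnor number mu = 4.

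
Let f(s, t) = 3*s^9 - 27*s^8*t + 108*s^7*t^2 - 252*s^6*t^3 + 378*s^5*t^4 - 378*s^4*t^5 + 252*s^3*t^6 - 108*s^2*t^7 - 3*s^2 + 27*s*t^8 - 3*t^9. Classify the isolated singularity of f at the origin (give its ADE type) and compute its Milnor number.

The Hessian of f at 0 has rank 1. Corank 1: A-series; mu = 8 gives A_8.

Type A_{8}, Milnor number mu = 8.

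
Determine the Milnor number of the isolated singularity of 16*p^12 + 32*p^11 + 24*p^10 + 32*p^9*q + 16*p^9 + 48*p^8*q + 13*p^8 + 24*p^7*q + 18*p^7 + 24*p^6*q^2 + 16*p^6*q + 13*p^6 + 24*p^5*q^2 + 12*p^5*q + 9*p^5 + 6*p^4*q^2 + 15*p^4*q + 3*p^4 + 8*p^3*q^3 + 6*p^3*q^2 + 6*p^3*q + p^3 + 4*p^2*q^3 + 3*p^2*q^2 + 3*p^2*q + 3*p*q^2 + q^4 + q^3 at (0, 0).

The Hessian of f at 0 is [[0, 0], [0, 0]] with rank 0, so corank 2. A Groebner basis of the Jacobian ideal J(f) in C{p,q} is {p^3 + 3*p^2/2 + 3*p*q + 3*q^2/2, p^2*q - p^2 - 2*p*q - q^2, p^2/2 + p*q^2 + p*q + q^2/2, q^3}; counting standard monomials gives mu = 6. Corank 2; j^3 = (p + q)^3 is a perfect cube, so E-series; the 4-jet and mu = 6 give E_6.

6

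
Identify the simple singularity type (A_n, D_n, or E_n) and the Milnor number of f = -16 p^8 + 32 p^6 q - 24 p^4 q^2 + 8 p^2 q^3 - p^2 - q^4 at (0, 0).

Type A_3, Milnor number mu = 3.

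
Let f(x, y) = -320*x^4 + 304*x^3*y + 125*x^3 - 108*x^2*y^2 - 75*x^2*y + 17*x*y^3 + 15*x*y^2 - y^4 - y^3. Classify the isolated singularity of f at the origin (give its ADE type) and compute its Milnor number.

Type E_7, Milnor number mu = 7.

The Hessian of f at 0 has rank 0. Corank 2; j^3 = (5*x - y)^3 is a perfect cube, so E-series; the 4-jet and mu = 7 give E_7.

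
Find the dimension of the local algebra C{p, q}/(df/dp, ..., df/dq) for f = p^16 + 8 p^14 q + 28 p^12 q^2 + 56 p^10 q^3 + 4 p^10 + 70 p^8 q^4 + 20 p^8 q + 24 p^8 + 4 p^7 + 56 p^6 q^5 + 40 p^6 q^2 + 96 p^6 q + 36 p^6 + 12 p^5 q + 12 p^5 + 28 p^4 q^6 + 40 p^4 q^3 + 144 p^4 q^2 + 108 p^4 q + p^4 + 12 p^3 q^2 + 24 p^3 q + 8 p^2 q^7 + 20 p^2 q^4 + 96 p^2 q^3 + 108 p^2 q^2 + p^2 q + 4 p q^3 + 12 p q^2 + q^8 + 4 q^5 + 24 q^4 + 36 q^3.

9

The Hessian of f at 0 is [[0, 0], [0, 0]] with rank 0, so corank 2. A Groebner basis of the Jacobian ideal J(f) in C{p,q} is {p^2*q^2 + 155730407033397*p^2*q/3210612572102 + 4518*p^2/8026531430255 + 949651234884*p*q^2/8026531430255 + 257211816725807*p*q/32106125721020 + 3202109656387*q^3/3210612572102 + 154327089970425*q^2/3210612572102, 147361943944388149*p^2*q/3210612572102 + 5379395*p^2/1605306286051 + p*q^3 - 71178046216313*p*q^2/1605306286051 + 24339006457028145*p*q/3210612572102 + 9630467285925*q^3/1605306286051 + 73017019177426215*q^2/1605306286051, -98266882327516335*p^2*q/3210612572102 + 90610693*p^2/4815918858153 + 284344355356285*p*q^2/9631837716306 - 32460455676980301*p*q/6421225144204 + q^4 - 13374314600771*q^3/3210612572102 - 97381369205597535*q^2/3210612572102, p^3 - 85976782107*p^2*q/1605306286051 + 1325700466836*p^2/8026531430255 + 1429591368*p*q^2/8026531430255 + 15768963354457*p*q/16053062860510 - 45668923*q^3/1605306286051 - 83665348545*q^2/1605306286051}; counting standard monomials gives mu = 9. Corank 2; j^3 = q*(p + 6*q)^2 has shape L^2 M (L != M), so D-series; mu = 9 gives D_9.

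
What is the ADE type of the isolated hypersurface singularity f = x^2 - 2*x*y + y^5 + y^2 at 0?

The Hessian of f at 0 is [[2, -2], [-2, 2]] with rank 1, so corank 1. A Groebner basis of the Jacobian ideal J(f) in C{x,y} is {y^4, x - y}; counting standard monomials gives mu = 4. Corank 1: A-series; mu = 4 gives A_4.

A_4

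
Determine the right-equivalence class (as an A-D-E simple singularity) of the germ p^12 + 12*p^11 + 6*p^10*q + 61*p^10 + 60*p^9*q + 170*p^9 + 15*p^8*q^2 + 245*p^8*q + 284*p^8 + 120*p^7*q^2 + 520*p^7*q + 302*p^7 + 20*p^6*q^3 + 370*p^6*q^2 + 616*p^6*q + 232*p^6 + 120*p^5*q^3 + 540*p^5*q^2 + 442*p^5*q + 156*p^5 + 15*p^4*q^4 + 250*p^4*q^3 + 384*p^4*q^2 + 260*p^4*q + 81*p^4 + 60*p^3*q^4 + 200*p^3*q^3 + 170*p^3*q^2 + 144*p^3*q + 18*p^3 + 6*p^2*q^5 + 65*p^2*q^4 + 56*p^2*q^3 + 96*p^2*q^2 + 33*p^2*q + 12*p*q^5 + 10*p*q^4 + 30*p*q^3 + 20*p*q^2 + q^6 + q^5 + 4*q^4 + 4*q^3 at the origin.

D_{7}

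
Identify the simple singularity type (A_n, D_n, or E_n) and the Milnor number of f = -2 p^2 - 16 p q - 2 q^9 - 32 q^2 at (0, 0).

The Hessian of f at 0 has rank 1. Corank 1: A-series; mu = 8 gives A_8.

Type A8, Milnor number mu = 8.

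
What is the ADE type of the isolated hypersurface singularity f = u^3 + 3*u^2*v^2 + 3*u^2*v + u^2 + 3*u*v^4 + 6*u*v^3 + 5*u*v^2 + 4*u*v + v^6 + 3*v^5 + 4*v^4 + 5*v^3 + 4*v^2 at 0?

A2

The Hessian of f at 0 has rank 1. Corank 1: A-series; mu = 2 gives A_2.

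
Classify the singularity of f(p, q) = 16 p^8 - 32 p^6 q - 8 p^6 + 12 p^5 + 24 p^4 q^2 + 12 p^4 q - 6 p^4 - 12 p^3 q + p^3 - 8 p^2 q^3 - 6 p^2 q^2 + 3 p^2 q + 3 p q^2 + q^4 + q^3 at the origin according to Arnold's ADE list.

The Hessian of f at 0 has rank 0. Corank 2; j^3 = (p + q)^3 is a perfect cube, so E-series; the 4-jet and mu = 6 give E_6.

E6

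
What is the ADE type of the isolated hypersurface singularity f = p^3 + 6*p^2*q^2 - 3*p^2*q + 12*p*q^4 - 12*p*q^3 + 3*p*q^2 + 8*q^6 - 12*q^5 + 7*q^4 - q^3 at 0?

E6

The Hessian of f at 0 has rank 0. Corank 2; j^3 = (p - q)^3 is a perfect cube, so E-series; the 4-jet and mu = 6 give E_6.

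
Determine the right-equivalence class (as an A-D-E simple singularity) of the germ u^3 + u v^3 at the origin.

E7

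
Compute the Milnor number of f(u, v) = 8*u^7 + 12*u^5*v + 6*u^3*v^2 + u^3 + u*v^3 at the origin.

7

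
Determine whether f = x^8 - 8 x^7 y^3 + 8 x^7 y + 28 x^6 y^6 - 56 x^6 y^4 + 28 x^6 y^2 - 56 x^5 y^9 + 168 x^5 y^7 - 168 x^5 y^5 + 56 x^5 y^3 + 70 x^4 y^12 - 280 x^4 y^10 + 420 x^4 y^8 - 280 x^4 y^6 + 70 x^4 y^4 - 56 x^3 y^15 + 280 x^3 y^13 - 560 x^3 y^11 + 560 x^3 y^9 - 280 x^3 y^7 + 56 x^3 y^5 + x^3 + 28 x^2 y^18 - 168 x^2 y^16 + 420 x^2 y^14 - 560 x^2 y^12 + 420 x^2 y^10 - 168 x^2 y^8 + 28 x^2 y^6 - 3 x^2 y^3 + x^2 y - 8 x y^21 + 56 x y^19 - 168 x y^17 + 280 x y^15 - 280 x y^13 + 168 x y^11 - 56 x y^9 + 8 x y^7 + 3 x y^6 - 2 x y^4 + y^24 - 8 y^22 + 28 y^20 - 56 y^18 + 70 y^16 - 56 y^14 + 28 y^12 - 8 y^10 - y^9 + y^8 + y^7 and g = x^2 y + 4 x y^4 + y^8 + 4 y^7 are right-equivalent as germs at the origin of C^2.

Yes.

The Hessian of f at 0 has rank 0. Corank 2; j^3 = x^2*(x + y) has shape L^2 M (L != M), so D-series; mu = 9 gives D_9. The Hessian of g at 0 has rank 0. Corank 2; j^3 = x^2*y has shape L^2 M (L != M), so D-series; mu = 9 gives D_9. Both have type D_9, hence right-equivalent.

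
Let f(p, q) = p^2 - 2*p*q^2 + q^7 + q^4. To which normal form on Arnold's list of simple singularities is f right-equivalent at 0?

The Hessian of f at 0 is [[2, 0], [0, 0]] with rank 1, so corank 1. A Groebner basis of the Jacobian ideal J(f) in C{p,q} is {p^3, -p + q^2}; counting standard monomials gives mu = 6. Corank 1: A-series; mu = 6 gives A_6.

A_{6}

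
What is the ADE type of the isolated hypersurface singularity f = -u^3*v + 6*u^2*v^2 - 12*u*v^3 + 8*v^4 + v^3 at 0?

E_7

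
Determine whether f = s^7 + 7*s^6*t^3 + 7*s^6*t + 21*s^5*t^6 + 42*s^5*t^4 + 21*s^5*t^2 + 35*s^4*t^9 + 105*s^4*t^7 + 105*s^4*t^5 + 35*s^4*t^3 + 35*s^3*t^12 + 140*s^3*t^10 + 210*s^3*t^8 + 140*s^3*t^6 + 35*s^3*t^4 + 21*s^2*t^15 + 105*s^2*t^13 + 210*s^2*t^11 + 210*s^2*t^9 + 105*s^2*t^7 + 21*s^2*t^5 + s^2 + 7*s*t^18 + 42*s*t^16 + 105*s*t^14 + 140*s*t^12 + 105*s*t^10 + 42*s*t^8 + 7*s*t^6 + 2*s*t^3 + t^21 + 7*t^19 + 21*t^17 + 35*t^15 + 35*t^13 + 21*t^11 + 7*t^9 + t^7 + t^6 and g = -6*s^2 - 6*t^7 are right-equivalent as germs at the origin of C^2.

Yes.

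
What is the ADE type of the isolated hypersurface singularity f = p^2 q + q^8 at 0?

The Hessian of f at 0 has rank 0. Corank 2; j^3 = p^2*q has shape L^2 M (L != M), so D-series; mu = 9 gives D_9.

D_9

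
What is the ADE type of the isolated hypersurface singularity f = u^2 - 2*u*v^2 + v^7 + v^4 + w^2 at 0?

The Hessian of f at 0 has rank 2. Corank 1: A-series; mu = 6 gives A_6.

A_{6}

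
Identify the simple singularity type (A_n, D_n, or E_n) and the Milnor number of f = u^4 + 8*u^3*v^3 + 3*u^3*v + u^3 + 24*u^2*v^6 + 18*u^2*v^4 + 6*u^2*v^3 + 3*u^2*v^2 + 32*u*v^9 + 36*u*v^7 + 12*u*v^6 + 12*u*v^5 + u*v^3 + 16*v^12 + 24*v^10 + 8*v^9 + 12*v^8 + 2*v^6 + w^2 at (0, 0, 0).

The Hessian of f at 0 has rank 1. Corank 2; j^3 = u^3 is a perfect cube, so E-series; the 4-jet and mu = 7 give E_7.

Type E_7, Milnor number mu = 7.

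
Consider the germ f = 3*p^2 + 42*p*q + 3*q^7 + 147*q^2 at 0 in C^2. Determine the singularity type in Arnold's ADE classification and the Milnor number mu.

The Hessian of f at 0 has rank 1. Corank 1: A-series; mu = 6 gives A_6.

Type A_6, Milnor number mu = 6.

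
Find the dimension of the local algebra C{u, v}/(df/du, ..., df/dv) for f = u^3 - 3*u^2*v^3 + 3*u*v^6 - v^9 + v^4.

6

The Hessian of f at 0 has rank 0. Corank 2; j^3 = u^3 is a perfect cube, so E-series; the 4-jet and mu = 6 give E_6.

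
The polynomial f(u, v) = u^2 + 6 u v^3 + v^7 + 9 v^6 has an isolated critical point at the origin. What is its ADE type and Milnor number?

Type A6, Milnor number mu = 6.

The Hessian of f at 0 has rank 1. Corank 1: A-series; mu = 6 gives A_6.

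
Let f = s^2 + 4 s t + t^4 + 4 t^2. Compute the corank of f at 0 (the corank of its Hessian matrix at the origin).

1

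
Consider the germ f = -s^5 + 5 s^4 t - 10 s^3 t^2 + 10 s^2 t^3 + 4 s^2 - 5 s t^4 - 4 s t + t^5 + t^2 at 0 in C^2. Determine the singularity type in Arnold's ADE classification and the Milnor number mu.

Type A4, Milnor number mu = 4.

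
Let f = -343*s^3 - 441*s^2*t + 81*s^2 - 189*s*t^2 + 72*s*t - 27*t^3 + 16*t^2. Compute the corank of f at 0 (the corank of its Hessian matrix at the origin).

1

The Hessian at 0 is [[162, 72], [72, 32]] of rank 1; hence corank 1.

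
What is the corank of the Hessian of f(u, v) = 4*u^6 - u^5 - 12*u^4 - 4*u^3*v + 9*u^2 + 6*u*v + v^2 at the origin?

1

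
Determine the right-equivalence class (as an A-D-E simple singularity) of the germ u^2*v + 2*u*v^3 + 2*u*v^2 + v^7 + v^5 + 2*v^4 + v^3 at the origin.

D_{8}

The Hessian of f at 0 has rank 0. Corank 2; j^3 = v*(u + v)^2 has shape L^2 M (L != M), so D-series; mu = 8 gives D_8.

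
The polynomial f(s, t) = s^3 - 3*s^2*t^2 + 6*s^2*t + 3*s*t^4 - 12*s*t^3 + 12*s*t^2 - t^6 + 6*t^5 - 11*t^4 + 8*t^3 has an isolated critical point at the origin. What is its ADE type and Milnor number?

The Hessian of f at 0 has rank 0. Corank 2; j^3 = (s + 2*t)^3 is a perfect cube, so E-series; the 4-jet and mu = 6 give E_6.

Type E_6, Milnor number mu = 6.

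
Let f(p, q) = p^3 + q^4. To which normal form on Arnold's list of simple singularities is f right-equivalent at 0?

E6

The Hessian of f at 0 has rank 0. Corank 2; j^3 = p^3 is a perfect cube, so E-series; the 4-jet and mu = 6 give E_6.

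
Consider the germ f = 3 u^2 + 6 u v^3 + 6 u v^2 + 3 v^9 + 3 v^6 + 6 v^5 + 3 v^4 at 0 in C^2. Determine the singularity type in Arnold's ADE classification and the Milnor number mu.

The Hessian of f at 0 has rank 1. Corank 1: A-series; mu = 8 gives A_8.

Type A_8, Milnor number mu = 8.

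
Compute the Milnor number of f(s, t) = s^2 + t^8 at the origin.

7

The Hessian of f at 0 has rank 1. Corank 1: A-series; mu = 7 gives A_7.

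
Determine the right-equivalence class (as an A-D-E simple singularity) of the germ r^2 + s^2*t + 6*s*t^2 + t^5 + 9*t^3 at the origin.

D_6

The Hessian of f at 0 is [[0, 0, 0], [0, 0, 0], [0, 0, 2]] with rank 1, so corank 2. A Groebner basis of the Jacobian ideal J(f) in C{s,t,r} is {s^2/5 + t^4 - 9*t^2/5, s^3 + 27*t^3, s*t + 3*t^2, r}; counting standard monomials gives mu = 6. Corank 2; j^3 = t*(s + 3*t)^2 has shape L^2 M (L != M), so D-series; mu = 6 gives D_6.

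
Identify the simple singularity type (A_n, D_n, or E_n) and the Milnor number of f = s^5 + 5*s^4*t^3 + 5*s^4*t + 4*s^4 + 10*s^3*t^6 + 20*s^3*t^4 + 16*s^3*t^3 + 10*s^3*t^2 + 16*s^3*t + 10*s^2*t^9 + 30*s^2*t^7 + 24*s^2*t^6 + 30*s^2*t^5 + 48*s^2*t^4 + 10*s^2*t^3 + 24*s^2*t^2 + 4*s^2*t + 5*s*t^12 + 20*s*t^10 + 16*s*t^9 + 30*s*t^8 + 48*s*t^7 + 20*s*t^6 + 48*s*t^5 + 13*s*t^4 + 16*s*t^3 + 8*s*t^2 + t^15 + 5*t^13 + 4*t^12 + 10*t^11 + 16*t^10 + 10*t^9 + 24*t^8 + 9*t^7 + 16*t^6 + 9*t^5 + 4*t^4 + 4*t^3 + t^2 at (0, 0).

Type A_{4}, Milnor number mu = 4.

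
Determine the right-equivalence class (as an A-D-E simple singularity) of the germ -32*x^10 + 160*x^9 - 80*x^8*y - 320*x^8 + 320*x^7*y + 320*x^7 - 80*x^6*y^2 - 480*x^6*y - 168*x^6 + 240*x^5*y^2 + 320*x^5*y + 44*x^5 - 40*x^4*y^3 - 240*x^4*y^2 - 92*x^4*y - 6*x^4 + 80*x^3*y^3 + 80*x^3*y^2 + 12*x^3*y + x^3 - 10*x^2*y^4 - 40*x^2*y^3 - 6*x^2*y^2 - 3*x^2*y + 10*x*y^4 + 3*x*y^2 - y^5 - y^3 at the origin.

E_8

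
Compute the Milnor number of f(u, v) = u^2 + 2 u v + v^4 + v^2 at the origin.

The Hessian of f at 0 is [[2, 2], [2, 2]] with rank 1, so corank 1. A Groebner basis of the Jacobian ideal J(f) in C{u,v} is {v^3, u + v}; counting standard monomials gives mu = 3. Corank 1: A-series; mu = 3 gives A_3.

3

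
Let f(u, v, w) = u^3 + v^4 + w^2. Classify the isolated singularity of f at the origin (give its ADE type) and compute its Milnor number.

Type E_6, Milnor number mu = 6.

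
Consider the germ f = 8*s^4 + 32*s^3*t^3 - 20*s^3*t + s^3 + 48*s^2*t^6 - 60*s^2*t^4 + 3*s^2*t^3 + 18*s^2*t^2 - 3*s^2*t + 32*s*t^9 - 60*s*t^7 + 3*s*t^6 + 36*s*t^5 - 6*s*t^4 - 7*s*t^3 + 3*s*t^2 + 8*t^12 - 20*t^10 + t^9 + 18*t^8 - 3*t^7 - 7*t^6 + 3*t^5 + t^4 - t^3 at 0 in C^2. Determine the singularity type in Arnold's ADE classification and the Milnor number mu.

The Hessian of f at 0 has rank 0. Corank 2; j^3 = (s - t)^3 is a perfect cube, so E-series; the 4-jet and mu = 7 give E_7.

Type E7, Milnor number mu = 7.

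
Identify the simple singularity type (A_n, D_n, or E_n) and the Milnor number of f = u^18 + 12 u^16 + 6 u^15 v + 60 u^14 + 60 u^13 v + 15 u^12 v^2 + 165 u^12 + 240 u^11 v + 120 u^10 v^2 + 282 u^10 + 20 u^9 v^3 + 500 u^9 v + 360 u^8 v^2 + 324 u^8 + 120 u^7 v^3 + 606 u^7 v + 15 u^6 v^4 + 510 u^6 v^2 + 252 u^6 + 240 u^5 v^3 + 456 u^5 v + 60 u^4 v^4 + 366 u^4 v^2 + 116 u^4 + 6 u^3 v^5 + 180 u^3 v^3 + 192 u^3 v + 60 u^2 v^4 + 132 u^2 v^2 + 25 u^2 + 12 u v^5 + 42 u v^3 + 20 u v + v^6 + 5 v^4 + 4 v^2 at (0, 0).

Type A_3, Milnor number mu = 3.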